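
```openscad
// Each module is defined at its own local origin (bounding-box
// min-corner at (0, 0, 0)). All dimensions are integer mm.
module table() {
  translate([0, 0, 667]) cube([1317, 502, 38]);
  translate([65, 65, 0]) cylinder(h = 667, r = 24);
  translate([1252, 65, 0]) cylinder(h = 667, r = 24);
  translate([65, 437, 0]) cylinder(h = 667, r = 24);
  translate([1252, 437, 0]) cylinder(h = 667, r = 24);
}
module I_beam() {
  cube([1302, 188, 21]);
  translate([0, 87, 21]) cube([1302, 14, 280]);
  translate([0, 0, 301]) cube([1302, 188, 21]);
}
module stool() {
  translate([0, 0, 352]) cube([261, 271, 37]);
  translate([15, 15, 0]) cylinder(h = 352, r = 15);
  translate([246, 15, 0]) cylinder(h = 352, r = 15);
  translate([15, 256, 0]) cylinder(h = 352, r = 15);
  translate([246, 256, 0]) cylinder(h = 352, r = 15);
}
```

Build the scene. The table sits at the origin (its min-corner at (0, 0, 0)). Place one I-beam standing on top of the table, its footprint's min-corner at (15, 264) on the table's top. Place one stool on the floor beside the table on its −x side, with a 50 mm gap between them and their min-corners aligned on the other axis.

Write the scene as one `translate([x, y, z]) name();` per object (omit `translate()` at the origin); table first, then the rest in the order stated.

table();
translate([15, 264, 705]) I_beam();
translate([-311, 0, 0]) stool();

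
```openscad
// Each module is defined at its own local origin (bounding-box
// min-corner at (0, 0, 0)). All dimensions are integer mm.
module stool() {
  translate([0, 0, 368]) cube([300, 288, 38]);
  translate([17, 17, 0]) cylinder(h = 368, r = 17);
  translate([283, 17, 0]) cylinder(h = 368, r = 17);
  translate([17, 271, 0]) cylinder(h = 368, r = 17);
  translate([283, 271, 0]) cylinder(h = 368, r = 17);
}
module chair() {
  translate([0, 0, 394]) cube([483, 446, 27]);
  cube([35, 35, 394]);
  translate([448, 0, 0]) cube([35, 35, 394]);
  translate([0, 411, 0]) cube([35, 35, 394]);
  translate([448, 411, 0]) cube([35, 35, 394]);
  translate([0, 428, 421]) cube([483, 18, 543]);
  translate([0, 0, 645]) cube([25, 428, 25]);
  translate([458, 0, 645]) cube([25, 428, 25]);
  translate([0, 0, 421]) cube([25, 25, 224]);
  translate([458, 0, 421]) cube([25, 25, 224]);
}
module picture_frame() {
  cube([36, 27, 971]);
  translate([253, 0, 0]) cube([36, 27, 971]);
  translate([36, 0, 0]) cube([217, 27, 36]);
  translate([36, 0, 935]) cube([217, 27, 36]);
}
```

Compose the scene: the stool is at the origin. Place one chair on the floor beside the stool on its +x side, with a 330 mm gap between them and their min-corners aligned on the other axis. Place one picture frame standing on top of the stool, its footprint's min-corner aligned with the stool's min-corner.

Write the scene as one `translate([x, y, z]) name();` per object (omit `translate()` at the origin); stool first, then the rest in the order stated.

stool();
translate([630, 0, 0]) chair();
translate([0, 0, 406]) picture_frame();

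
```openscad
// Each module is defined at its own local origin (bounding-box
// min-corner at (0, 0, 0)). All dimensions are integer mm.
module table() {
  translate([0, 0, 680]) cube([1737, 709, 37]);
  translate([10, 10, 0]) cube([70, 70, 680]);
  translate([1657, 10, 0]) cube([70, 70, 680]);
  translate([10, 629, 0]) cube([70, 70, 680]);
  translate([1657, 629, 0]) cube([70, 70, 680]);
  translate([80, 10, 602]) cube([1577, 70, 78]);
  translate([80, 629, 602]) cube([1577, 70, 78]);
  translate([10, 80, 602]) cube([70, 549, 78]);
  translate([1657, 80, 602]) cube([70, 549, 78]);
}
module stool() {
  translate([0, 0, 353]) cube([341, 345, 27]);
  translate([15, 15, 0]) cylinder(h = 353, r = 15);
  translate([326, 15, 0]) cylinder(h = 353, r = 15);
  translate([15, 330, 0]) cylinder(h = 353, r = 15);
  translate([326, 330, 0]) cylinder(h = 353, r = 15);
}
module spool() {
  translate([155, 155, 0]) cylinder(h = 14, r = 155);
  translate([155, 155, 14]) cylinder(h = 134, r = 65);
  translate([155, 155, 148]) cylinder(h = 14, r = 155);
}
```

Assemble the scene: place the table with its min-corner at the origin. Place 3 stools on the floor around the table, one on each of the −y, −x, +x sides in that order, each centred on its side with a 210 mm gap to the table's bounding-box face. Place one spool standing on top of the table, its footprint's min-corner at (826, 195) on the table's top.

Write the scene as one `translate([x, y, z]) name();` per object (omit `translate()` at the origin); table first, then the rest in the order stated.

table();
translate([698, -555, 0]) stool();
translate([-551, 182, 0]) stool();
translate([1947, 182, 0]) stool();
translate([826, 195, 717]) spool();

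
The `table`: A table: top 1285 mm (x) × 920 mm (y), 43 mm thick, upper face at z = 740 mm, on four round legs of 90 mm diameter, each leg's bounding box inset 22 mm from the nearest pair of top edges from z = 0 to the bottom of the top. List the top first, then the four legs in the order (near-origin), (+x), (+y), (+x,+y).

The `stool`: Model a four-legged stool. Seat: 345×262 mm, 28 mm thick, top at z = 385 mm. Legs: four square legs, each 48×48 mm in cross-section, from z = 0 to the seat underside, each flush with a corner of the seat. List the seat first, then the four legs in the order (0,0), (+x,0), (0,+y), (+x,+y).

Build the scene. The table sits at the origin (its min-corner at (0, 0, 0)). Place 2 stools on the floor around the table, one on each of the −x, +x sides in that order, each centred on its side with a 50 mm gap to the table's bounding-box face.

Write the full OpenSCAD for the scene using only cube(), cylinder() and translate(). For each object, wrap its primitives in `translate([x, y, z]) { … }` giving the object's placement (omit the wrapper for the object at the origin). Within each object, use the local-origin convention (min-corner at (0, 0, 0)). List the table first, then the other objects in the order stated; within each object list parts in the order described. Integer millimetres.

translate([0, 0, 697]) cube([1285, 920, 43]);
translate([67, 67, 0]) cylinder(h = 697, r = 45);
translate([1218, 67, 0]) cylinder(h = 697, r = 45);
translate([67, 853, 0]) cylinder(h = 697, r = 45);
translate([1218, 853, 0]) cylinder(h = 697, r = 45);
translate([-395, 329, 0]) {
  translate([0, 0, 357]) cube([345, 262, 28]);
  cube([48, 48, 357]);
  translate([297, 0, 0]) cube([48, 48, 357]);
  translate([0, 214, 0]) cube([48, 48, 357]);
  translate([297, 214, 0]) cube([48, 48, 357]);
}
translate([1335, 329, 0]) {
  translate([0, 0, 357]) cube([345, 262, 28]);
  cube([48, 48, 357]);
  translate([297, 0, 0]) cube([48, 48, 357]);
  translate([0, 214, 0]) cube([48, 48, 357]);
  translate([297, 214, 0]) cube([48, 48, 357]);
}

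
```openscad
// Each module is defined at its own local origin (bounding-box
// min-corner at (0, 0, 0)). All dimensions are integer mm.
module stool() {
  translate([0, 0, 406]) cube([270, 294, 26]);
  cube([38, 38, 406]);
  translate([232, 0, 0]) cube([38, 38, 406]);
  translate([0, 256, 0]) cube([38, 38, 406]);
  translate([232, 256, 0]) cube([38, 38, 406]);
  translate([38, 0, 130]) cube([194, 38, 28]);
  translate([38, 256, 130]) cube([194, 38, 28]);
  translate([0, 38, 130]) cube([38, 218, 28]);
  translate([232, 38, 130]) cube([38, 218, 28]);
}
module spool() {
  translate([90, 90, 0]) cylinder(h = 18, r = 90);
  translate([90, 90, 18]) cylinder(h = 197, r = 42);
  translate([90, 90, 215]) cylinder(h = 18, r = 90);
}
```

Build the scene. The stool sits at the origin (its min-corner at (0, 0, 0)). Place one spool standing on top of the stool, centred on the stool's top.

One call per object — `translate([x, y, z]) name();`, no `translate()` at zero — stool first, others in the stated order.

stool();
translate([45, 57, 432]) spool();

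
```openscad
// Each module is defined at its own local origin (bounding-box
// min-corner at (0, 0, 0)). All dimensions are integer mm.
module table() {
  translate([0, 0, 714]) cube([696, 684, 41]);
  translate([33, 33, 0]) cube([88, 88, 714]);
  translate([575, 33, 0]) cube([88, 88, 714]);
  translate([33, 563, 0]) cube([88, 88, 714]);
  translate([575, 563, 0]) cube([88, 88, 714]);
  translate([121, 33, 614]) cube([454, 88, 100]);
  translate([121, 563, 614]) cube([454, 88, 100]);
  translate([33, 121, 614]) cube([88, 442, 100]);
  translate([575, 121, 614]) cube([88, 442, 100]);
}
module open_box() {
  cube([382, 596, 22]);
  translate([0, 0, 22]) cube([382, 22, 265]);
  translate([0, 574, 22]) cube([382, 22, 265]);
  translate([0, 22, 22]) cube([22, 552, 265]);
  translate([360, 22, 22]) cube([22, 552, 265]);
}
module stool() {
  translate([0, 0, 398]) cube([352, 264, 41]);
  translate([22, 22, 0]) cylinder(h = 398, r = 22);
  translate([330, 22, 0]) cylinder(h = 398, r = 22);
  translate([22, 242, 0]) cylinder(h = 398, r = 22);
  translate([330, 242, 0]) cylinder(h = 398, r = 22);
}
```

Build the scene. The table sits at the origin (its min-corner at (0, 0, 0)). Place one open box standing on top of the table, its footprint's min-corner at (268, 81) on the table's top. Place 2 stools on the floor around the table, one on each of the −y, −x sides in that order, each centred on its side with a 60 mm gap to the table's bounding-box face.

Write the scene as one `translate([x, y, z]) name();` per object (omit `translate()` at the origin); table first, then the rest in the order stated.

table();
translate([268, 81, 755]) open_box();
translate([172, -324, 0]) stool();
translate([-412, 210, 0]) stool();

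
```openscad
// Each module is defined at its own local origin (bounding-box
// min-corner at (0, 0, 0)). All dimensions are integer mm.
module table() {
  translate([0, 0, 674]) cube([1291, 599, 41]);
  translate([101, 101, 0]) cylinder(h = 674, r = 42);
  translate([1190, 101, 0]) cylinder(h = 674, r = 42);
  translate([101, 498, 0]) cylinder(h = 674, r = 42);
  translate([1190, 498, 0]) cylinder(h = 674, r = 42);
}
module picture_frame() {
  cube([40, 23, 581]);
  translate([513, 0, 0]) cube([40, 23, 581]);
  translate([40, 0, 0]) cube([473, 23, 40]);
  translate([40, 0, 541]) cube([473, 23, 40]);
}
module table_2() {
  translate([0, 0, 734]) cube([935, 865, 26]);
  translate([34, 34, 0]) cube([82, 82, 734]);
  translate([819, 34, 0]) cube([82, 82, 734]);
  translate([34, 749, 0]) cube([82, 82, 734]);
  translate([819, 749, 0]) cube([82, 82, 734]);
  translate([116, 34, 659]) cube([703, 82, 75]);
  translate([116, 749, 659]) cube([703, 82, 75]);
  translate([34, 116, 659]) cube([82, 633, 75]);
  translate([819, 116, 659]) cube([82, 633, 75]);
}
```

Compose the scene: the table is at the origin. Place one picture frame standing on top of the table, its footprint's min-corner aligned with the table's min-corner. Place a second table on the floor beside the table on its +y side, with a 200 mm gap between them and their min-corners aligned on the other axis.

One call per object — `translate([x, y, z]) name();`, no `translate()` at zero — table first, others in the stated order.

table();
translate([0, 0, 715]) picture_frame();
translate([0, 799, 0]) table_2();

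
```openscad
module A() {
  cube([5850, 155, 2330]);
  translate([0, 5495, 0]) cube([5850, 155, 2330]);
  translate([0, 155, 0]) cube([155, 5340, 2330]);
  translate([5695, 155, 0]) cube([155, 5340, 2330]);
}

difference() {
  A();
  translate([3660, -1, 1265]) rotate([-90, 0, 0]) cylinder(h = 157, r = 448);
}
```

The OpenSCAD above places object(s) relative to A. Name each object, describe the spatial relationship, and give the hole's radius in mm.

A is a house frame. The house frame has a circular hole through its front wall. The hole's radius is 448 mm.

The subtracted cylinder has r = 448 mm.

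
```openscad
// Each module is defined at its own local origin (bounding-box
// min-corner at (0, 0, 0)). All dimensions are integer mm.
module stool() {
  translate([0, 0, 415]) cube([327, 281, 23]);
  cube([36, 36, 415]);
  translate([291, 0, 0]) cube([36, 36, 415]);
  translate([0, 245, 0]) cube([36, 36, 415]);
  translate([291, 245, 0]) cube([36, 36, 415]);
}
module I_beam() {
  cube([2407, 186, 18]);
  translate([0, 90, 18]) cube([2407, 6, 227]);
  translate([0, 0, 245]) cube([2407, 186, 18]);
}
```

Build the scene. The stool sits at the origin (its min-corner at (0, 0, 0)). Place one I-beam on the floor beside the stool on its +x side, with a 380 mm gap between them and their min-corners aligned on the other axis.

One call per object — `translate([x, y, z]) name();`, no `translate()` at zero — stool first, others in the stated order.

stool();
translate([707, 0, 0]) I_beam();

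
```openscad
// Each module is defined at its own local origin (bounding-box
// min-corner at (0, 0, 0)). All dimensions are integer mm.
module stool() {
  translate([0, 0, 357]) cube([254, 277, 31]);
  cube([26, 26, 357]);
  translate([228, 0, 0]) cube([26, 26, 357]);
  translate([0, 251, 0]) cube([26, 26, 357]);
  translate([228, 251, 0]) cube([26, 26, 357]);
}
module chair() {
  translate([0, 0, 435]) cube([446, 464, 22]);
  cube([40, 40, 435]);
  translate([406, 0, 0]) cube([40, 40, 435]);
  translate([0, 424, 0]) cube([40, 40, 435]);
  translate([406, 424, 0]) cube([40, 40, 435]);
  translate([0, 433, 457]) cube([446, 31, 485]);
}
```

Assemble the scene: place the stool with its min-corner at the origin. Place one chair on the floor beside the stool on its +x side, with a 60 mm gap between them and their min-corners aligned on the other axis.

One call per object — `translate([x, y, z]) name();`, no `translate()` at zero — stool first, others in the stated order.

stool();
translate([314, 0, 0]) chair();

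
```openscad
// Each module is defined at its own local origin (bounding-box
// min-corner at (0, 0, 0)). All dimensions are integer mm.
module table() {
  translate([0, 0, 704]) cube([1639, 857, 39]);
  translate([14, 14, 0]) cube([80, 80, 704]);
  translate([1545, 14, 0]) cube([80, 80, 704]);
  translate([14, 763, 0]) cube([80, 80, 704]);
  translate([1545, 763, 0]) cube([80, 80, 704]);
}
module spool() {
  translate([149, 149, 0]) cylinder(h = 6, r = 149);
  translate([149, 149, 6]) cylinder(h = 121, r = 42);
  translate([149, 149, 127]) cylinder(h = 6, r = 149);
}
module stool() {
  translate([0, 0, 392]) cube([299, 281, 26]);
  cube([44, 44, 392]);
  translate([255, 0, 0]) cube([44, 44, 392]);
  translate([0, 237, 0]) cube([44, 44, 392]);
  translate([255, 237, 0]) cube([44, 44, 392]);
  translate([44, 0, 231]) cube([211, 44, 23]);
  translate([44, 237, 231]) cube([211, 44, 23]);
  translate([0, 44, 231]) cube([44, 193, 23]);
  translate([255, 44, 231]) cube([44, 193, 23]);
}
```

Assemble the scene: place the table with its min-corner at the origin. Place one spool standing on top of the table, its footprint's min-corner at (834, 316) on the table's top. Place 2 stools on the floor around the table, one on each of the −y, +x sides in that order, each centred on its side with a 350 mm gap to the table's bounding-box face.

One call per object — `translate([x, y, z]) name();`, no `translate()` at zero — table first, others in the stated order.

table();
translate([834, 316, 743]) spool();
translate([670, -631, 0]) stool();
translate([1989, 288, 0]) stool();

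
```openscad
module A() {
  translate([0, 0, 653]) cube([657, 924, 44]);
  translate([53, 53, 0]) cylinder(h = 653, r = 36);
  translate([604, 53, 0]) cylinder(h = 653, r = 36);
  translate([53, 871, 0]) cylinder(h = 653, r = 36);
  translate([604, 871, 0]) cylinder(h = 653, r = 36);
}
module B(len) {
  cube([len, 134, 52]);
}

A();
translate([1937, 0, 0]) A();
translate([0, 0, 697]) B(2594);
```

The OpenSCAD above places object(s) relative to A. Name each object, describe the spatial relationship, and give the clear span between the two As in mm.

A is a table. B is a beam. A beam spans the tops of two tables. The clear span between the two tables is 1280 mm.

Second table starts at x = 1937; first ends at x = 657; clear span = 1937 − 657 = 1280 mm.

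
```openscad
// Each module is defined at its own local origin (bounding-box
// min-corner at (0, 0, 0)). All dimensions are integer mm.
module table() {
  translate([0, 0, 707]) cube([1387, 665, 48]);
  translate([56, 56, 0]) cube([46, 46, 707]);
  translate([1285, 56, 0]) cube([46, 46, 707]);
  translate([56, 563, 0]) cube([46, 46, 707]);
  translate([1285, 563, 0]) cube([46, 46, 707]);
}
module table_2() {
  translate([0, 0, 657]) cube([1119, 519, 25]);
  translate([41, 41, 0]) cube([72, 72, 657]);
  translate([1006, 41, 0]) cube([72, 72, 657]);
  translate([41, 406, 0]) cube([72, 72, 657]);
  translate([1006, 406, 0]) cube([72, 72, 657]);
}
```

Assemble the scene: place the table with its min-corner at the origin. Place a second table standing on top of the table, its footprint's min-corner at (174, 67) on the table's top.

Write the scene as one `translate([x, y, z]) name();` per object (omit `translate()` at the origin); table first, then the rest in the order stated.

table();
translate([174, 67, 755]) table_2();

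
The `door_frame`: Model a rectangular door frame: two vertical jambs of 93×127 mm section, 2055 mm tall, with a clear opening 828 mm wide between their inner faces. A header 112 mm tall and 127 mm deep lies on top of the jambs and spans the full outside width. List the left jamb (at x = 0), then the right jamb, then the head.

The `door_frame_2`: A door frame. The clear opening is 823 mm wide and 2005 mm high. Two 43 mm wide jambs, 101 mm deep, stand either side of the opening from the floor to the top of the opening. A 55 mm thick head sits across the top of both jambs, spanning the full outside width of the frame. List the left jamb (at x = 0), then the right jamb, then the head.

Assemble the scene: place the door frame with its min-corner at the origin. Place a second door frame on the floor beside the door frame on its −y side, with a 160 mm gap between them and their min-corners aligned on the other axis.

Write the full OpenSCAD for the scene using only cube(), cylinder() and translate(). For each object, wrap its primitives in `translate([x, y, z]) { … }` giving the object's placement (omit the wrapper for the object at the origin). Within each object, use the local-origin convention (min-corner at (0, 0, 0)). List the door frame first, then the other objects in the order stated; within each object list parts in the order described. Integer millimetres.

cube([93, 127, 2055]);
translate([921, 0, 0]) cube([93, 127, 2055]);
translate([0, 0, 2055]) cube([1014, 127, 112]);
translate([0, -261, 0]) {
  cube([43, 101, 2005]);
  translate([866, 0, 0]) cube([43, 101, 2005]);
  translate([0, 0, 2005]) cube([909, 101, 55]);
}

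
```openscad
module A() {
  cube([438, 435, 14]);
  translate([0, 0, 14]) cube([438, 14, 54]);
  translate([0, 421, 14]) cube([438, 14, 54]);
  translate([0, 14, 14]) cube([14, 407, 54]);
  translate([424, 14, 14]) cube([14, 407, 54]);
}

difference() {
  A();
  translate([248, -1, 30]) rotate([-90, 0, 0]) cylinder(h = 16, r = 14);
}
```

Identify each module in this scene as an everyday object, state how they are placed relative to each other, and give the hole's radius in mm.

A is an open box. The open box has a circular hole through its front wall. The hole's radius is 14 mm.

The subtracted cylinder has r = 14 mm.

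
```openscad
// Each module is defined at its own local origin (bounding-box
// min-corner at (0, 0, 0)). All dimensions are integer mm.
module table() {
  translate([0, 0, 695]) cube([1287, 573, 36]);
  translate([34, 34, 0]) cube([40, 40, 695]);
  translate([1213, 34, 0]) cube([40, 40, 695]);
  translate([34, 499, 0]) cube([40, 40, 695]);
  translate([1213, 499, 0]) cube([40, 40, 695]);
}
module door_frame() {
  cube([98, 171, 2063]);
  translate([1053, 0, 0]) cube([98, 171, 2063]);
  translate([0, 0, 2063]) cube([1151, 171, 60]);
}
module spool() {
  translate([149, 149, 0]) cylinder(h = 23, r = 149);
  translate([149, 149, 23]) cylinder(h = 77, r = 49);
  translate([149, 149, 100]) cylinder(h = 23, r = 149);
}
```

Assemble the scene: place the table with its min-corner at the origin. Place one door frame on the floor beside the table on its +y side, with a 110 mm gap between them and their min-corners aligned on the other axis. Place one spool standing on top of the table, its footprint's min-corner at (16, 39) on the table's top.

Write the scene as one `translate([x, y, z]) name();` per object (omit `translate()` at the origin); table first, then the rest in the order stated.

table();
translate([0, 683, 0]) door_frame();
translate([16, 39, 731]) spool();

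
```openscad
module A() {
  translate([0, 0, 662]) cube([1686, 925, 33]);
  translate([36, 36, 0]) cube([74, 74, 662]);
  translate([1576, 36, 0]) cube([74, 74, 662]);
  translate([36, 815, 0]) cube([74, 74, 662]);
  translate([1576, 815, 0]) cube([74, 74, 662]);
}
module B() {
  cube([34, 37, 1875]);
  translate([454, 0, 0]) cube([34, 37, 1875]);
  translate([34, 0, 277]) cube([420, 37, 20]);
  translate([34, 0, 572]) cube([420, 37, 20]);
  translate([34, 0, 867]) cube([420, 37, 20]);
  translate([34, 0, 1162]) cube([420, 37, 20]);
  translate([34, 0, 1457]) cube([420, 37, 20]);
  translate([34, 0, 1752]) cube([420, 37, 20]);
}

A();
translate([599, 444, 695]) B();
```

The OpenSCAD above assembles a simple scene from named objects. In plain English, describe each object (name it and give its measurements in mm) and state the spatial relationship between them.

A is a table with a 1686×925 mm rectangular top, 33 mm thick, top surface at z = 695 mm, supported by four 74×74 mm square legs, each inset 36 mm from the nearest pair of top edges, running from the floor.

B is a wooden ladder with two side rails of 34×37 mm section and 1875 mm height, set 488 mm apart overall. Between them run 6 rectangular rungs (37 mm deep, 20 mm thick), front faces flush with the rails' −y face. The bottom of the first rung is 277 mm above the floor and each subsequent rung is 295 mm higher than the one below.

The ladder is on top of the table, centred.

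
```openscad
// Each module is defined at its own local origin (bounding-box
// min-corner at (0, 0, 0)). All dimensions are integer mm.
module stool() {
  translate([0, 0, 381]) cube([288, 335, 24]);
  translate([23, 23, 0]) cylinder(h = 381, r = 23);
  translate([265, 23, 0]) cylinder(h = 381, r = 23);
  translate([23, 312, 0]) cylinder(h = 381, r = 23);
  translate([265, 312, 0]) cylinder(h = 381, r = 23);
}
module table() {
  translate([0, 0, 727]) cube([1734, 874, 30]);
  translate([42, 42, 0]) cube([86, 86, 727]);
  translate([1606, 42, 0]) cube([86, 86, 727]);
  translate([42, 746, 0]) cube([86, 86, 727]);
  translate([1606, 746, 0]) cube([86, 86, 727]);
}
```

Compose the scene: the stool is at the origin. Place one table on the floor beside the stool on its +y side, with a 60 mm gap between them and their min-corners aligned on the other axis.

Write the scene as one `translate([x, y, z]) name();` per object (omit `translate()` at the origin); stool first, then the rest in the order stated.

stool();
translate([0, 395, 0]) table();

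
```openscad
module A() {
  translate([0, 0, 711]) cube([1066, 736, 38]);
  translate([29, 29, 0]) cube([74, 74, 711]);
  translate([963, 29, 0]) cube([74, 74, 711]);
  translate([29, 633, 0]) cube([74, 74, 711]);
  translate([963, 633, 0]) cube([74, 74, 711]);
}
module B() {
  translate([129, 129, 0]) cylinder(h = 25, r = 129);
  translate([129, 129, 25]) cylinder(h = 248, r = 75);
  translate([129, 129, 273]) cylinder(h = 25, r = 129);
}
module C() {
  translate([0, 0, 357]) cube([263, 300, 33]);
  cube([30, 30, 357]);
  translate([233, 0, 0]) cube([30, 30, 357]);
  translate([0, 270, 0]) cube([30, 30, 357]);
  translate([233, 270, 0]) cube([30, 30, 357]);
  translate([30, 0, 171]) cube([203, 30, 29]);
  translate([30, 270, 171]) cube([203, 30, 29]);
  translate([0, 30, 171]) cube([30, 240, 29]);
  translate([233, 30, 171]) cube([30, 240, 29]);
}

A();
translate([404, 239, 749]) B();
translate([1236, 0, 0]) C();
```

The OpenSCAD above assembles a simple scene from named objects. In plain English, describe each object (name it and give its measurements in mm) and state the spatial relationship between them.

A is a table with a 1066×736 mm rectangular top, 38 mm thick, top surface at z = 749 mm, supported by four 74×74 mm square legs, each inset 29 mm from the nearest pair of top edges, running from the floor.

B is a spool: two coaxial disc flanges of radius 129 mm and thickness 25 mm, joined by a core cylinder of radius 75 mm and height 248 mm. The lower flange rests on z = 0 and the three cylinders share a vertical axis.

C is a four-legged stool. The seat is a 263×300×33 mm slab whose top surface is at z = 390 mm; four square legs, each 30×30 mm in cross-section, run from the floor (z = 0) to the underside of the seat, each flush with a corner of the seat. Four stretchers, 30 mm wide and 29 mm tall, connect adjacent legs with their undersides at z = 171 mm, each running between the inner faces of the legs it joins and aligned with the legs' outer faces on the other axis.

The spool is on top of the table, centred. The stool is on the floor beside the table on its +x side.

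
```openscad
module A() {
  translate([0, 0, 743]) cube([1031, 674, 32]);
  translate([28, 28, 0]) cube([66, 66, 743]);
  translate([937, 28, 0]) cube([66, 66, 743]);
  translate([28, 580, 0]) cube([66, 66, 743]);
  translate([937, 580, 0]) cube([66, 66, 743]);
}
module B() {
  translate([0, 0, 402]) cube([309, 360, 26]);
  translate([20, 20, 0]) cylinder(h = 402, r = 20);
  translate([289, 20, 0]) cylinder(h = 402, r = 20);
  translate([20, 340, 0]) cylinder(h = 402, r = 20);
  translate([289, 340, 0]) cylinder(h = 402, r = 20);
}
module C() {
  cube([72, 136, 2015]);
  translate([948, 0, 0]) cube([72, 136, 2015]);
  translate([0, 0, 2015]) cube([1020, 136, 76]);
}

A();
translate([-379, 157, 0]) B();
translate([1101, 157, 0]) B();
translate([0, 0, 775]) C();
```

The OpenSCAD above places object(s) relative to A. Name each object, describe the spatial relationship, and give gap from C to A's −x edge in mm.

The door frame's min-x is at 0; the table's min-x is 0; gap = 0 mm.

A is a table. B is a stool. C is a door frame. Two stools sit around the table at the −x, +x sides. The door frame is on top of the table. The gap from the door frame to the table's −x edge is 0 mm.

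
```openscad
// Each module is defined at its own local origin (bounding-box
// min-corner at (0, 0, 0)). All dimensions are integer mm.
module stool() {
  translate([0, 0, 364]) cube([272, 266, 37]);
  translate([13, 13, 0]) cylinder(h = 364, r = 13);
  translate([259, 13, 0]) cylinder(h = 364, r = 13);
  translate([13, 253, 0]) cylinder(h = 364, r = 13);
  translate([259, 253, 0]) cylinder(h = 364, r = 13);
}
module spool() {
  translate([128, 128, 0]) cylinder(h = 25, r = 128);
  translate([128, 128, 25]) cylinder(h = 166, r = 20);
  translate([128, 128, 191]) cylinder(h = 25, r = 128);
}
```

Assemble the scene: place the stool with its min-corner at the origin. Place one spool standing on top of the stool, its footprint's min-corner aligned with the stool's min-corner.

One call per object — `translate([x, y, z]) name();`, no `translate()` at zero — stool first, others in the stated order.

stool();
translate([0, 0, 401]) spool();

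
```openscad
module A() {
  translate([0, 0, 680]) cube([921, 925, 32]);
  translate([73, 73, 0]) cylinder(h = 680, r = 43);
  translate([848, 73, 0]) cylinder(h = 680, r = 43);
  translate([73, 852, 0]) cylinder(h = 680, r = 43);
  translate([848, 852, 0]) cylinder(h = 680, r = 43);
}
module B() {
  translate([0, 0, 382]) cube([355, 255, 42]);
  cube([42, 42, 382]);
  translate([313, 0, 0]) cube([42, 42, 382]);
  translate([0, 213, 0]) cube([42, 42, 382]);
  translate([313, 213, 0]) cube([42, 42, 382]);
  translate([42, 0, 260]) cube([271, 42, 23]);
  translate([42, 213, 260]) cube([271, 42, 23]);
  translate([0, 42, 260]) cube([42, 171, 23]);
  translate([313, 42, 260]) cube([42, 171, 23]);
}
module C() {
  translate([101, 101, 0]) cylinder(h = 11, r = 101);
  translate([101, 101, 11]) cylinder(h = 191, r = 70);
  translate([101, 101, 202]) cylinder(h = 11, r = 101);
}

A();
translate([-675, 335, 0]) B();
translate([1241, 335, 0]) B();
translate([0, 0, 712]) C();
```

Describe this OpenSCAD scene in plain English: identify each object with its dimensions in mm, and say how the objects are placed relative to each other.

A is a rectangular dining table. The top is 921×925×32 mm with its upper surface at z = 712 mm. It stands on four round legs of 86 mm diameter, each leg's bounding box inset 30 mm from the nearest pair of top edges, running from the floor to the underside of the top.

B is a four-legged stool. The seat is 355×255 mm, 42 mm thick, top at z = 424 mm. It stands on four square legs, each 42×42 mm in cross-section, from z = 0 to the seat underside, each flush with a corner of the seat. Four stretchers, 42 mm wide and 23 mm tall, connect adjacent legs with their undersides at z = 260 mm, each running between the inner faces of the legs it joins and aligned with the legs' outer faces on the other axis.

C is a spool: two coaxial disc flanges of radius 101 mm and thickness 11 mm, joined by a core cylinder of radius 70 mm and height 191 mm. The lower flange rests on z = 0 and the three cylinders share a vertical axis.

Two stools sit around the table at the −x, +x sides. The spool is on top of the table.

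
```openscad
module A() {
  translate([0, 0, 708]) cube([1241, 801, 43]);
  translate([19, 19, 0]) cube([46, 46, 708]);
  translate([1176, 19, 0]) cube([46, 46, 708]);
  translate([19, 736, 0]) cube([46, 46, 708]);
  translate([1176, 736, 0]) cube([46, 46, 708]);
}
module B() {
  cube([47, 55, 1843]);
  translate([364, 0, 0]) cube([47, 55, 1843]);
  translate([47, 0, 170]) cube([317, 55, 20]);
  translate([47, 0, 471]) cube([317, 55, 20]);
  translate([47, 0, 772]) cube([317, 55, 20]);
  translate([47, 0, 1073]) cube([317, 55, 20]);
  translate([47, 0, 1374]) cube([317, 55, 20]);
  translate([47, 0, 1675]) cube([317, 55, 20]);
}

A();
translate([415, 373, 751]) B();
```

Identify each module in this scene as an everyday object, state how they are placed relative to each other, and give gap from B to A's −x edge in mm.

The ladder's min-x is at 415; the table's min-x is 0; gap = 415 mm.

A is a table. B is a ladder. The ladder is on top of the table, centred. The gap from the ladder to the table's −x edge is 415 mm.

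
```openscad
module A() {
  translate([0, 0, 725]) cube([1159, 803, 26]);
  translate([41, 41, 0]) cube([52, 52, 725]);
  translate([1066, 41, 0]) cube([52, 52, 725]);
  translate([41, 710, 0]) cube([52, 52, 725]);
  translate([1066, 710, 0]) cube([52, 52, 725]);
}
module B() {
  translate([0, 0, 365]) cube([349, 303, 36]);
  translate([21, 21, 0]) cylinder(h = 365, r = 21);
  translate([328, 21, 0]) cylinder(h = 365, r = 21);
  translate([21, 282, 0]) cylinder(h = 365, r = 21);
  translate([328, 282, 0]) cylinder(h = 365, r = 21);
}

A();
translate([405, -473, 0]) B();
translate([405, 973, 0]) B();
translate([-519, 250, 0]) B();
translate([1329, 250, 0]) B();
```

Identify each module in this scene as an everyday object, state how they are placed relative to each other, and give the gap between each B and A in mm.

Each stool's nearest face is 170 mm from the table's bounding box.

A is a table. B is a stool. Four stools sit around the table at the −y, +y, −x, +x sides. The gap between each stool and the table is 170 mm.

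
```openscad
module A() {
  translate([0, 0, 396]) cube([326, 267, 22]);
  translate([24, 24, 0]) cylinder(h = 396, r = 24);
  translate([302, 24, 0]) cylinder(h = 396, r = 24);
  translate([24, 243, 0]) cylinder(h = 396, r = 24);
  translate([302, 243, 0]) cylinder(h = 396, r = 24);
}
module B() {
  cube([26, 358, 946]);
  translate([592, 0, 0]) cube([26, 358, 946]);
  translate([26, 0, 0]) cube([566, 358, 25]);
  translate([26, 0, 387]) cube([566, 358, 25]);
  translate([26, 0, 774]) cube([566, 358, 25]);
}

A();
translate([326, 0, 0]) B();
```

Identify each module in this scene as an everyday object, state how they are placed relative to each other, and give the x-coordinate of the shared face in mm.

The stool's +x face and the bookshelf's −x face are both at x = 326 mm.

A is a stool. B is a bookshelf. The bookshelf is against the stool's +x side, with their −y faces flush. The x-coordinate of the shared face is 326 mm.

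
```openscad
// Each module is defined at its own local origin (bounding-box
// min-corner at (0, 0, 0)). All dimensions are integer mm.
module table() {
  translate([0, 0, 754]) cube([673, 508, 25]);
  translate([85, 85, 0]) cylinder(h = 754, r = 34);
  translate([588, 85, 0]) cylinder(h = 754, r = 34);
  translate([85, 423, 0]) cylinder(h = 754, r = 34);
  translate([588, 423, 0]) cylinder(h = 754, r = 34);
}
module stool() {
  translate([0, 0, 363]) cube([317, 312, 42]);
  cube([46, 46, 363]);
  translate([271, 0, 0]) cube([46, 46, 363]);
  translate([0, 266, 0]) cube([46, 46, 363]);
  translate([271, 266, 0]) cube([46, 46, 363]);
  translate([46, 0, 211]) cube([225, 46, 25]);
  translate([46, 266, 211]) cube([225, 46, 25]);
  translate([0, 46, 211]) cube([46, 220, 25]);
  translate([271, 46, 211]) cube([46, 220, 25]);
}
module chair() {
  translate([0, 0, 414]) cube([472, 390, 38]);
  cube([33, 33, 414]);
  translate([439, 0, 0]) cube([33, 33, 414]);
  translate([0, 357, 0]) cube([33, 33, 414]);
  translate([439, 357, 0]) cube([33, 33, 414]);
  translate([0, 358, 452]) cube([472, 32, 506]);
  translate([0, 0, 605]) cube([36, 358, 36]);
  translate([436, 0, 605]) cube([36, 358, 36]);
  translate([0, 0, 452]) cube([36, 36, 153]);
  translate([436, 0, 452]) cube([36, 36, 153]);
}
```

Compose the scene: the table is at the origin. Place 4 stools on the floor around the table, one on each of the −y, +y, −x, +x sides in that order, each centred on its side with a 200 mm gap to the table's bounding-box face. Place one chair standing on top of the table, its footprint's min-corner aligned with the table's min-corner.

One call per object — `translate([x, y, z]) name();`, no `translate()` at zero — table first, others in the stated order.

table();
translate([178, -512, 0]) stool();
translate([178, 708, 0]) stool();
translate([-517, 98, 0]) stool();
translate([873, 98, 0]) stool();
translate([0, 0, 779]) chair();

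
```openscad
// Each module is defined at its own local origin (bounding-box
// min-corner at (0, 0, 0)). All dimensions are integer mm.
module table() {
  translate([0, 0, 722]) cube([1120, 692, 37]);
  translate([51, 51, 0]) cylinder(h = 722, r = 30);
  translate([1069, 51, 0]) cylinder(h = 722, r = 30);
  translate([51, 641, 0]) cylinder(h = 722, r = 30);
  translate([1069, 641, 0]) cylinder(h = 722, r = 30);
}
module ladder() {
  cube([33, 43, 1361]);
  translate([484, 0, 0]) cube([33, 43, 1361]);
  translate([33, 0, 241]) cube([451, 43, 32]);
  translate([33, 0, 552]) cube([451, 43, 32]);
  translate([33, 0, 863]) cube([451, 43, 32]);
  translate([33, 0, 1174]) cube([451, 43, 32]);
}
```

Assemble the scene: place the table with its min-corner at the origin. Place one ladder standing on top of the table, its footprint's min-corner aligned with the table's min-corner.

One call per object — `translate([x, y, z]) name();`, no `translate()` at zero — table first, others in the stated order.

table();
translate([0, 0, 759]) ladder();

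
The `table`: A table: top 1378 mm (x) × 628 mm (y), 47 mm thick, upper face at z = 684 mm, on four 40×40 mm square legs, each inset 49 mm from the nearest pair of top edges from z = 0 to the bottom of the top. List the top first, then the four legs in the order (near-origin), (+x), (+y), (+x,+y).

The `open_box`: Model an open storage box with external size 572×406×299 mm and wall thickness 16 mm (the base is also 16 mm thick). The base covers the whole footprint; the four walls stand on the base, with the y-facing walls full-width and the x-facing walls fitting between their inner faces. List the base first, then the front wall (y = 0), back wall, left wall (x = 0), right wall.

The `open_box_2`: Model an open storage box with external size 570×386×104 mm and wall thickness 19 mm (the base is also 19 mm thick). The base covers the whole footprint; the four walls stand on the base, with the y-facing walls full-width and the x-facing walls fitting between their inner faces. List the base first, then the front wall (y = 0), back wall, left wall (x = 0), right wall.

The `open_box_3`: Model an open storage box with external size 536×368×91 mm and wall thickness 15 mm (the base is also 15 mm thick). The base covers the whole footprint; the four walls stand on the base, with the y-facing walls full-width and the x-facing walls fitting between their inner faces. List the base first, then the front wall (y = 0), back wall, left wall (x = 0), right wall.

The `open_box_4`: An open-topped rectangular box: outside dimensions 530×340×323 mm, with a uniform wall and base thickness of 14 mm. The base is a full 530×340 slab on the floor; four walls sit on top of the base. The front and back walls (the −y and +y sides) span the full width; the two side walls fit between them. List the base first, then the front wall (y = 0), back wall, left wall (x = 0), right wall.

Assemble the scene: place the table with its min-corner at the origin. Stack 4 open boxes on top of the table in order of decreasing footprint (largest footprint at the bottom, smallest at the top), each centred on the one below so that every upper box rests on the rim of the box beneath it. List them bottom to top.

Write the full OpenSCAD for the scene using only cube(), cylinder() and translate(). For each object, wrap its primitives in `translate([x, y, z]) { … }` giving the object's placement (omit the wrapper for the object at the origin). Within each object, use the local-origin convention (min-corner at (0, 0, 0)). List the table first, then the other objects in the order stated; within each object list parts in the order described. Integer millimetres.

translate([0, 0, 637]) cube([1378, 628, 47]);
translate([49, 49, 0]) cube([40, 40, 637]);
translate([1289, 49, 0]) cube([40, 40, 637]);
translate([49, 539, 0]) cube([40, 40, 637]);
translate([1289, 539, 0]) cube([40, 40, 637]);
translate([403, 111, 684]) {
  cube([572, 406, 16]);
  translate([0, 0, 16]) cube([572, 16, 283]);
  translate([0, 390, 16]) cube([572, 16, 283]);
  translate([0, 16, 16]) cube([16, 374, 283]);
  translate([556, 16, 16]) cube([16, 374, 283]);
}
translate([404, 121, 983]) {
  cube([570, 386, 19]);
  translate([0, 0, 19]) cube([570, 19, 85]);
  translate([0, 367, 19]) cube([570, 19, 85]);
  translate([0, 19, 19]) cube([19, 348, 85]);
  translate([551, 19, 19]) cube([19, 348, 85]);
}
translate([421, 130, 1087]) {
  cube([536, 368, 15]);
  translate([0, 0, 15]) cube([536, 15, 76]);
  translate([0, 353, 15]) cube([536, 15, 76]);
  translate([0, 15, 15]) cube([15, 338, 76]);
  translate([521, 15, 15]) cube([15, 338, 76]);
}
translate([424, 144, 1178]) {
  cube([530, 340, 14]);
  translate([0, 0, 14]) cube([530, 14, 309]);
  translate([0, 326, 14]) cube([530, 14, 309]);
  translate([0, 14, 14]) cube([14, 312, 309]);
  translate([516, 14, 14]) cube([14, 312, 309]);
}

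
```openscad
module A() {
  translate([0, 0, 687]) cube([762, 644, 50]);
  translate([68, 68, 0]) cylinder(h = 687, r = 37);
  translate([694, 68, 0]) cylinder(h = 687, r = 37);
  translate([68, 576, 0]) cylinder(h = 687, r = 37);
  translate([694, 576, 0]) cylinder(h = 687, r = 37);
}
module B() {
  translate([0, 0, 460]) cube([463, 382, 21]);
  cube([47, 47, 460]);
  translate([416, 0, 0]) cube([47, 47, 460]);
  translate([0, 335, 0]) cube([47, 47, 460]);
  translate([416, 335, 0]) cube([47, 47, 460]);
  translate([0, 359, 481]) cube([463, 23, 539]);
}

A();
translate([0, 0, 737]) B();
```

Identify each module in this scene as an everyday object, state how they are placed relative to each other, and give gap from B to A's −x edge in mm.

The chair's min-x is at 0; the table's min-x is 0; gap = 0 mm.

A is a table. B is a chair. The chair is on top of the table. The gap from the chair to the table's −x edge is 0 mm.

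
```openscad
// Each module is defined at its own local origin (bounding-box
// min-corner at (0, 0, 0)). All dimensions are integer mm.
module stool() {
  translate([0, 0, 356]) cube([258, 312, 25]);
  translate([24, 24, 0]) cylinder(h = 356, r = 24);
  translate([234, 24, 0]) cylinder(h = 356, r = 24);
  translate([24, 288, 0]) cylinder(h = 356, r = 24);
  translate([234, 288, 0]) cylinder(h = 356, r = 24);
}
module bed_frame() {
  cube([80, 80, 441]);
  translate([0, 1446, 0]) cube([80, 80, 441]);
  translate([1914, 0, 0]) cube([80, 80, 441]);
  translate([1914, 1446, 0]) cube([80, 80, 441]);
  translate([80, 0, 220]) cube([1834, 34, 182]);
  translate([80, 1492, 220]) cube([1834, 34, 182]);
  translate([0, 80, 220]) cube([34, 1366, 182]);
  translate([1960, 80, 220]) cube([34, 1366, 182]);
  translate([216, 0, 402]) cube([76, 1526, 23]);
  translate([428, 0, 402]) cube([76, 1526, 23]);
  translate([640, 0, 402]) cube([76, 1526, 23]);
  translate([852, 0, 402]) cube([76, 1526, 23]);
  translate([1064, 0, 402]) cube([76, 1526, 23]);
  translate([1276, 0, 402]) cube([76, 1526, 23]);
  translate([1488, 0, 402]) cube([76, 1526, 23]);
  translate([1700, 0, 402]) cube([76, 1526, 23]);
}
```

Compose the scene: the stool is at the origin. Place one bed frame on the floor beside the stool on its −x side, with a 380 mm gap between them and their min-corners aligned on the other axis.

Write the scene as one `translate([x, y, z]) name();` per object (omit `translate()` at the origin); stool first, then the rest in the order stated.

stool();
translate([-2374, 0, 0]) bed_frame();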